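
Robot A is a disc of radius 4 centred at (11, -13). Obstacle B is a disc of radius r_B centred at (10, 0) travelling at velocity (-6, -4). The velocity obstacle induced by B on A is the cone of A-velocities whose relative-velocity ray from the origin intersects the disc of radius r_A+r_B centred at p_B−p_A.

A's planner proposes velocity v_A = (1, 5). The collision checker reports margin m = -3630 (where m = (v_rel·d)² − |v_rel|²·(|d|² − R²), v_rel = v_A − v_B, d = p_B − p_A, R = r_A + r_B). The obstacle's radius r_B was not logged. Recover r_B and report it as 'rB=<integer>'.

m = -3630
d = (-1, 13);  v_rel = (7, 9),  |v_rel|² = 130
v_rel×d = (7)·(13) − (9)·(-1) = 100
since m = R²·130 − 100²:  R² = (10000 + -3630) / 130 = 49
R = √49 = 7  ⇒  r_B = 7 − 4 = 3

rB=3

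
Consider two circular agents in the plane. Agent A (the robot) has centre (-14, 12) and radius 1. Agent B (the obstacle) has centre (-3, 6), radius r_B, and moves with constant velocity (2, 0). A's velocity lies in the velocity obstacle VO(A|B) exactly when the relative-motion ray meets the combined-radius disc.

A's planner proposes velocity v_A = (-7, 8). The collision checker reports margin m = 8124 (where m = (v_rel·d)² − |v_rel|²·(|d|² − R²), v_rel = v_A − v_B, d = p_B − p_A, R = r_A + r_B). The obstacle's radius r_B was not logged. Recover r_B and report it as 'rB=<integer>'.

m = 8124
d = (11, -6);  v_rel = (-9, 8),  |v_rel|² = 145
v_rel×d = (-9)·(-6) − (8)·(11) = -34
since m = R²·145 − (-34)²:  R² = (1156 + 8124) / 145 = 64
R = √64 = 8  ⇒  r_B = 8 − 1 = 7

rB=7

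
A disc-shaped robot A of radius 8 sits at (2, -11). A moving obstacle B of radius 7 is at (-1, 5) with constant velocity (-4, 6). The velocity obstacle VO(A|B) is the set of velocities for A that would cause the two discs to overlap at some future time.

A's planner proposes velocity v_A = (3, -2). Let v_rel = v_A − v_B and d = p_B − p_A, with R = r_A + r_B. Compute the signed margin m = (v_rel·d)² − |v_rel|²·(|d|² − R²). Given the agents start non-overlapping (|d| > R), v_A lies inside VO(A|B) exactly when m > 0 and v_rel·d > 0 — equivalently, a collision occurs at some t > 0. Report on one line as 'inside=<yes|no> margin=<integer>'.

d = (-3, 16),  |d|² = 265;  R = 8+7 = 15,  c = 265−15² = 40
v_rel = (7, -8),  |v_rel|² = 113;  v_rel·d = (7)·(-3) + (-8)·(16) = -149
113·t² + 298·t + 40 = 0  ⇒  m = (-149)² − 113·40 = 17681
m = 17681 > 0,  v_rel·d = -149 < 0  ⇒  outside

inside=no margin=17681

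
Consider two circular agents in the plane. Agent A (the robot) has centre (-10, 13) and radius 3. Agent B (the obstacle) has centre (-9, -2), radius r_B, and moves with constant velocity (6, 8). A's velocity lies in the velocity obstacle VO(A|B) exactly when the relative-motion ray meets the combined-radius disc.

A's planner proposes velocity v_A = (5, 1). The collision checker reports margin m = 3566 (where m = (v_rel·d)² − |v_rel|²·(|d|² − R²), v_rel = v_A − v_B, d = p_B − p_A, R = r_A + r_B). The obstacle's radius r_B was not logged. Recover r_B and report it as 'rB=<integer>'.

m = 3566
d = (1, -15);  v_rel = (-1, -7),  |v_rel|² = 50
v_rel×d = (-1)·(-15) − (-7)·(1) = 22
since m = R²·50 − 22²:  R² = (484 + 3566) / 50 = 81
R = √81 = 9  ⇒  r_B = 9 − 3 = 6

rB=6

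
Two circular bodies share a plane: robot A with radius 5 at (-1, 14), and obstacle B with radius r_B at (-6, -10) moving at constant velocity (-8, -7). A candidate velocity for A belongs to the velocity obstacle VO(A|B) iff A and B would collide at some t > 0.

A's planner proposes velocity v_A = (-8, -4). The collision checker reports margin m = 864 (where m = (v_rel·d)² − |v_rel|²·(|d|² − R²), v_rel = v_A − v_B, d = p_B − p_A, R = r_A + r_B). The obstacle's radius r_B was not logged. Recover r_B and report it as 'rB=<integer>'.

m = 864
d = (-5, -24);  v_rel = (0, 3),  |v_rel|² = 9
v_rel×d = (0)·(-24) − (3)·(-5) = 15
since m = R²·9 − 15²:  R² = (225 + 864) / 9 = 121
R = √121 = 11  ⇒  r_B = 11 − 5 = 6

rB=6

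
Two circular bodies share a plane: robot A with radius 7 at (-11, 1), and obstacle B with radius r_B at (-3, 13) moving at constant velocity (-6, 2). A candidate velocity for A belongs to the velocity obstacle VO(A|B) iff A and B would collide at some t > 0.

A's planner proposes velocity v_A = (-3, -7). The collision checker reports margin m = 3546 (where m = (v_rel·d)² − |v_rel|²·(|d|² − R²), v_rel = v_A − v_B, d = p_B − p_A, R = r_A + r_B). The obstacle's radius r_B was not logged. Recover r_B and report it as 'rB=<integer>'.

m = 3546
d = (8, 12);  v_rel = (3, -9),  |v_rel|² = 90
v_rel×d = (3)·(12) − (-9)·(8) = 108
since m = R²·90 − 108²:  R² = (11664 + 3546) / 90 = 169
R = √169 = 13  ⇒  r_B = 13 − 7 = 6

rB=6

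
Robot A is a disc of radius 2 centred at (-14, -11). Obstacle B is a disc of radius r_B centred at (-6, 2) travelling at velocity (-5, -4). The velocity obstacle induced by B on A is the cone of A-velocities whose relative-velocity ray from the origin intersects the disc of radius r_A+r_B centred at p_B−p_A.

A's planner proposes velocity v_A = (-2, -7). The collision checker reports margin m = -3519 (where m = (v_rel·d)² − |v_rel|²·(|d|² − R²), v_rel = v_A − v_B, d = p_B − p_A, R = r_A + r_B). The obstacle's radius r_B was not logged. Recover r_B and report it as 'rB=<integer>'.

m = -3519
d = (8, 13);  v_rel = (3, -3),  |v_rel|² = 18
v_rel×d = (3)·(13) − (-3)·(8) = 63
since m = R²·18 − 63²:  R² = (3969 + -3519) / 18 = 25
R = √25 = 5  ⇒  r_B = 5 − 2 = 3

rB=3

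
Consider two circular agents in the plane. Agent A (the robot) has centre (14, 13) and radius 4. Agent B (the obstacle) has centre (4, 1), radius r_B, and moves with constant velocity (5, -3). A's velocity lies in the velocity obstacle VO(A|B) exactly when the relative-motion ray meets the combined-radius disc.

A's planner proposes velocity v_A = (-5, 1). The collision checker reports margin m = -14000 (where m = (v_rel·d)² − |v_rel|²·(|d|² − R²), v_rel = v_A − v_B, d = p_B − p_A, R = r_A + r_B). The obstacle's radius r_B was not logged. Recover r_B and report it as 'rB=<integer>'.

m = -14000
d = (-10, -12);  v_rel = (-10, 4),  |v_rel|² = 116
v_rel×d = (-10)·(-12) − (4)·(-10) = 160
since m = R²·116 − 160²:  R² = (25600 + -14000) / 116 = 100
R = √100 = 10  ⇒  r_B = 10 − 4 = 6

rB=6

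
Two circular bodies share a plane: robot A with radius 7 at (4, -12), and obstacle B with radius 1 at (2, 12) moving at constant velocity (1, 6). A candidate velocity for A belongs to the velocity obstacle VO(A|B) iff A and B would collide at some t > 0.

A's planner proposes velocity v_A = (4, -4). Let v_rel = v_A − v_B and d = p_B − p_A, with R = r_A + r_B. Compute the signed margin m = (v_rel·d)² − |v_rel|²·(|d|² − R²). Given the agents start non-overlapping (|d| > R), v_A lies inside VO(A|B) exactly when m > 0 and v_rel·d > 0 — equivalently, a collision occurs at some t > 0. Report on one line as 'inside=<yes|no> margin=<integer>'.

d = (-2, 24),  |d|² = 580;  R = 7+1 = 8,  c = 580−8² = 516
v_rel = (3, -10),  |v_rel|² = 109;  v_rel·d = (3)·(-2) + (-10)·(24) = -246
109·t² + 492·t + 516 = 0  ⇒  m = (-246)² − 109·516 = 4272
m = 4272 > 0,  v_rel·d = -246 < 0  ⇒  outside

inside=no margin=4272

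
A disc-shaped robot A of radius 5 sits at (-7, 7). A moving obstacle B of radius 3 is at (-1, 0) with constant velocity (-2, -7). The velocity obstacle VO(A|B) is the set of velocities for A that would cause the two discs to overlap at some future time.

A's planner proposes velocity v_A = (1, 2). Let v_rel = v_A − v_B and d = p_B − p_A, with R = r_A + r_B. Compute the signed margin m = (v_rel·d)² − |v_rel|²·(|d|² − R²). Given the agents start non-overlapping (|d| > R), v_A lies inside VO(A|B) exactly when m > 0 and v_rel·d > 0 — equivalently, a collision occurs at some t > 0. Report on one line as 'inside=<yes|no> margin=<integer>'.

d = (6, -7),  |d|² = 85;  R = 5+3 = 8,  c = 85−8² = 21
v_rel = (3, 9),  |v_rel|² = 90;  v_rel·d = (3)·(6) + (9)·(-7) = -45
90·t² + 90·t + 21 = 0  ⇒  m = (-45)² − 90·21 = 135
m = 135 > 0,  v_rel·d = -45 < 0  ⇒  outside

inside=no margin=135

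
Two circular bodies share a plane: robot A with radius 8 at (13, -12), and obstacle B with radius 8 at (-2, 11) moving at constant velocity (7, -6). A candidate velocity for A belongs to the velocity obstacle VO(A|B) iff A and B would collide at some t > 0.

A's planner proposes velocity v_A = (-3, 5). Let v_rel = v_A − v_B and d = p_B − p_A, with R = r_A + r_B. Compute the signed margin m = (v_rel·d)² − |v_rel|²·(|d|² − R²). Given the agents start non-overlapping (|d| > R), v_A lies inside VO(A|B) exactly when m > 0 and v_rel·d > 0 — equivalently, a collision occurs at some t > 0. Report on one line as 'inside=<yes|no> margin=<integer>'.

d = (-15, 23),  |d|² = 754;  R = 8+8 = 16,  c = 754−16² = 498
v_rel = (-10, 11),  |v_rel|² = 221;  v_rel·d = (-10)·(-15) + (11)·(23) = 403
221·t² − 806·t + 498 = 0  ⇒  m = 403² − 221·498 = 52351
m = 52351 > 0,  v_rel·d = 403 > 0  ⇒  inside

inside=yes margin=52351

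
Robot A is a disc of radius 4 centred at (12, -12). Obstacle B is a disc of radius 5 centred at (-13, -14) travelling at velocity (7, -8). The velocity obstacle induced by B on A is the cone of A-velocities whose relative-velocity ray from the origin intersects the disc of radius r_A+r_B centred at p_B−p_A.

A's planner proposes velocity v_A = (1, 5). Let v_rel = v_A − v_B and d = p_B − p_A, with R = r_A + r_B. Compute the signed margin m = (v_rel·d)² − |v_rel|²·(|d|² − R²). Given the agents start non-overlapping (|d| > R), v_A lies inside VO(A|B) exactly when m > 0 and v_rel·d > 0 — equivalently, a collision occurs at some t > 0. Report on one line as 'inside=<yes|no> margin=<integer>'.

d = (-25, -2),  |d|² = 629;  R = 4+5 = 9,  c = 629−9² = 548
v_rel = (-6, 13),  |v_rel|² = 205;  v_rel·d = (-6)·(-25) + (13)·(-2) = 124
205·t² − 248·t + 548 = 0  ⇒  m = 124² − 205·548 = -96964
m = -96964 < 0,  v_rel·d = 124 > 0  ⇒  outside

inside=no margin=-96964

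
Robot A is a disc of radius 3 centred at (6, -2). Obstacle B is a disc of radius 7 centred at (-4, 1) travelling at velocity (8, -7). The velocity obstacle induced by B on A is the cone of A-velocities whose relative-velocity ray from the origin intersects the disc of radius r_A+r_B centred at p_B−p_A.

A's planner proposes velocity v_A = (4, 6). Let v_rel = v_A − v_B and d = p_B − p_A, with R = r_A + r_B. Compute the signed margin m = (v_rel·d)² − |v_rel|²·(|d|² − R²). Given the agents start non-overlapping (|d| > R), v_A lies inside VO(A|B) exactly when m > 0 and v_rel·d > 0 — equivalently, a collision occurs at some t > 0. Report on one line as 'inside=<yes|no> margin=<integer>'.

d = (-10, 3),  |d|² = 109;  R = 3+7 = 10,  c = 109−10² = 9
v_rel = (-4, 13),  |v_rel|² = 185;  v_rel·d = (-4)·(-10) + (13)·(3) = 79
185·t² − 158·t + 9 = 0  ⇒  m = 79² − 185·9 = 4576
m = 4576 > 0,  v_rel·d = 79 > 0  ⇒  inside

inside=yes margin=4576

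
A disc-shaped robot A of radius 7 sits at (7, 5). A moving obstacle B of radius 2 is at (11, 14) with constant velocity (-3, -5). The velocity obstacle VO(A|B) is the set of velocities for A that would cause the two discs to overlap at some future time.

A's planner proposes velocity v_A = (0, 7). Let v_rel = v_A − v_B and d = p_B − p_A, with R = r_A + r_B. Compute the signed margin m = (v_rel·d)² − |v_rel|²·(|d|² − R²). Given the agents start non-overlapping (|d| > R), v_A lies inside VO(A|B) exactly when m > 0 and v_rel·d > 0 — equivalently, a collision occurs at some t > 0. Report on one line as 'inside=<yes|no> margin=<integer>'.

d = (4, 9),  |d|² = 97;  R = 7+2 = 9,  c = 97−9² = 16
v_rel = (3, 12),  |v_rel|² = 153;  v_rel·d = (3)·(4) + (12)·(9) = 120
153·t² − 240·t + 16 = 0  ⇒  m = 120² − 153·16 = 11952
m = 11952 > 0,  v_rel·d = 120 > 0  ⇒  inside

inside=yes margin=11952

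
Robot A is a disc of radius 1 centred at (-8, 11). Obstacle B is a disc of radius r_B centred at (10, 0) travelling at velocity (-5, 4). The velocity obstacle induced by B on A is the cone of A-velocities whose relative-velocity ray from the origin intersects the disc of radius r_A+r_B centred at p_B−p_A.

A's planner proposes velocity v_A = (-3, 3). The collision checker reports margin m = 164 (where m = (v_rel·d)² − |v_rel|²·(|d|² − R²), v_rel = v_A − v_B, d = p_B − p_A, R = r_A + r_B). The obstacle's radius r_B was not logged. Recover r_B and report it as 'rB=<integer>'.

m = 164
d = (18, -11);  v_rel = (2, -1),  |v_rel|² = 5
v_rel×d = (2)·(-11) − (-1)·(18) = -4
since m = R²·5 − (-4)²:  R² = (16 + 164) / 5 = 36
R = √36 = 6  ⇒  r_B = 6 − 1 = 5

rB=5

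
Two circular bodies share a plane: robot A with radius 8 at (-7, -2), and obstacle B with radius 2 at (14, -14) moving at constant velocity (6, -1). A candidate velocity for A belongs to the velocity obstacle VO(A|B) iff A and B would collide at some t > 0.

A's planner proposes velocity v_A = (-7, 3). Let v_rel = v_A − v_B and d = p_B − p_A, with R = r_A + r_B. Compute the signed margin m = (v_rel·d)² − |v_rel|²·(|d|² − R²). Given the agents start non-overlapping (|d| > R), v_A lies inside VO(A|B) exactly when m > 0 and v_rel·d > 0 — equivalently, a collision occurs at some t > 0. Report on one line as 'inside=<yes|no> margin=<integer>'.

d = (21, -12),  |d|² = 585;  R = 8+2 = 10,  c = 585−10² = 485
v_rel = (-13, 4),  |v_rel|² = 185;  v_rel·d = (-13)·(21) + (4)·(-12) = -321
185·t² + 642·t + 485 = 0  ⇒  m = (-321)² − 185·485 = 13316
m = 13316 > 0,  v_rel·d = -321 < 0  ⇒  outside

inside=no margin=13316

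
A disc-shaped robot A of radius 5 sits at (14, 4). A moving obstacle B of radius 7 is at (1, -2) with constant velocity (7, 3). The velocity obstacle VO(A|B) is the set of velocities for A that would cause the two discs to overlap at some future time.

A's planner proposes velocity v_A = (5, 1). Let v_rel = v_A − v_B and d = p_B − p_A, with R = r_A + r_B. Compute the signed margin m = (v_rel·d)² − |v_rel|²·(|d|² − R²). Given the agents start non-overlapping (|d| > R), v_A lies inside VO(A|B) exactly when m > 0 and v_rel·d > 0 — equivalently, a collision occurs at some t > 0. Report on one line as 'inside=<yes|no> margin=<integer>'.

d = (-13, -6),  |d|² = 205;  R = 5+7 = 12,  c = 205−12² = 61
v_rel = (-2, -2),  |v_rel|² = 8;  v_rel·d = (-2)·(-13) + (-2)·(-6) = 38
8·t² − 76·t + 61 = 0  ⇒  m = 38² − 8·61 = 956
m = 956 > 0,  v_rel·d = 38 > 0  ⇒  inside

inside=yes margin=956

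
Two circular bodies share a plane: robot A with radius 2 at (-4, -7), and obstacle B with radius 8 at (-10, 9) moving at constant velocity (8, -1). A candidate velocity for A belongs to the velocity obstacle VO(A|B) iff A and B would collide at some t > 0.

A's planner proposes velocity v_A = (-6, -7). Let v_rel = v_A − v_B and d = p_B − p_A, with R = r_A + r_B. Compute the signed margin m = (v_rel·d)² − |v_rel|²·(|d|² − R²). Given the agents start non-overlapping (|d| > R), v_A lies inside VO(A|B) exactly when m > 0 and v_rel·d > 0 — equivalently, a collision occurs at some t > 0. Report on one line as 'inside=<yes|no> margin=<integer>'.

d = (-6, 16),  |d|² = 292;  R = 2+8 = 10,  c = 292−10² = 192
v_rel = (-14, -6),  |v_rel|² = 232;  v_rel·d = (-14)·(-6) + (-6)·(16) = -12
232·t² + 24·t + 192 = 0  ⇒  m = (-12)² − 232·192 = -44400
m = -44400 < 0,  v_rel·d = -12 < 0  ⇒  outside

inside=no margin=-44400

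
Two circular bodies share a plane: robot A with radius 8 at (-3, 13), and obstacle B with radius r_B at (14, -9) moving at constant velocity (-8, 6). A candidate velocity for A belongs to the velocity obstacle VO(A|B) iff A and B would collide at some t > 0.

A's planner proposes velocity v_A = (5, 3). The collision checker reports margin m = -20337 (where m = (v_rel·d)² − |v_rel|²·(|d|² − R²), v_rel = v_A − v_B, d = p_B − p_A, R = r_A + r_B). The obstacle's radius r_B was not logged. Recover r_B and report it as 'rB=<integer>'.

m = -20337
d = (17, -22);  v_rel = (13, -3),  |v_rel|² = 178
v_rel×d = (13)·(-22) − (-3)·(17) = -235
since m = R²·178 − (-235)²:  R² = (55225 + -20337) / 178 = 196
R = √196 = 14  ⇒  r_B = 14 − 8 = 6

rB=6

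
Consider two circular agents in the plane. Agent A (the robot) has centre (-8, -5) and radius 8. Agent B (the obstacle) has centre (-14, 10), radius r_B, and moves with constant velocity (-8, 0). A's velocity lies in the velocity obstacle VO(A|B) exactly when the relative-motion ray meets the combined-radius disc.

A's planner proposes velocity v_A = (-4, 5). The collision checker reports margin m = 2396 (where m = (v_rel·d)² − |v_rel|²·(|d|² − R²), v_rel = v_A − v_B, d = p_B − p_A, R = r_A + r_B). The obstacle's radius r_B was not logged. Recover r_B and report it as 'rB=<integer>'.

m = 2396
d = (-6, 15);  v_rel = (4, 5),  |v_rel|² = 41
v_rel×d = (4)·(15) − (5)·(-6) = 90
since m = R²·41 − 90²:  R² = (8100 + 2396) / 41 = 256
R = √256 = 16  ⇒  r_B = 16 − 8 = 8

rB=8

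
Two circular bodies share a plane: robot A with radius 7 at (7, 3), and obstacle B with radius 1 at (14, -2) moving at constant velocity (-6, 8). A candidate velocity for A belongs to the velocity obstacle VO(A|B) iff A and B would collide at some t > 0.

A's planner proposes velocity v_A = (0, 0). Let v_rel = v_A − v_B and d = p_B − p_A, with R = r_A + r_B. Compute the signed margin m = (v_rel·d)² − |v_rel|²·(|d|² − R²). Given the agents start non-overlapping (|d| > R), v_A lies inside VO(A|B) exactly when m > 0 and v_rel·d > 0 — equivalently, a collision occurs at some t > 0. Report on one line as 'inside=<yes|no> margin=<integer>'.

d = (7, -5),  |d|² = 74;  R = 7+1 = 8,  c = 74−8² = 10
v_rel = (6, -8),  |v_rel|² = 100;  v_rel·d = (6)·(7) + (-8)·(-5) = 82
100·t² − 164·t + 10 = 0  ⇒  m = 82² − 100·10 = 5724
m = 5724 > 0,  v_rel·d = 82 > 0  ⇒  inside

inside=yes margin=5724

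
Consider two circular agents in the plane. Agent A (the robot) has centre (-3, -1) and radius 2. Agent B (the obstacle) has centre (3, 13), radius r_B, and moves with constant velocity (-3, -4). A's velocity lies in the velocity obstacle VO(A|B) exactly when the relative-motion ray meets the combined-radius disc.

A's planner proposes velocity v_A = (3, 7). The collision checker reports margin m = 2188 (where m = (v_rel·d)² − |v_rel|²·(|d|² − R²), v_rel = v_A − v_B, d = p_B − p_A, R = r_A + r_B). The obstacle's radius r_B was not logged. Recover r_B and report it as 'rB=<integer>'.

m = 2188
d = (6, 14);  v_rel = (6, 11),  |v_rel|² = 157
v_rel×d = (6)·(14) − (11)·(6) = 18
since m = R²·157 − 18²:  R² = (324 + 2188) / 157 = 16
R = √16 = 4  ⇒  r_B = 4 − 2 = 2

rB=2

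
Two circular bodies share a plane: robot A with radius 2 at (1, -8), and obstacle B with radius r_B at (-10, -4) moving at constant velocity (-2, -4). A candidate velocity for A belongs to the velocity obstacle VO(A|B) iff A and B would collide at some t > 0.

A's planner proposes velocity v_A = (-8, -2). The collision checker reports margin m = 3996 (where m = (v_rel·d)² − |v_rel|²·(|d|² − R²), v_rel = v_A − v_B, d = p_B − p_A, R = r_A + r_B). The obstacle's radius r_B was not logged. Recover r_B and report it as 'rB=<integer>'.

m = 3996
d = (-11, 4);  v_rel = (-6, 2),  |v_rel|² = 40
v_rel×d = (-6)·(4) − (2)·(-11) = -2
since m = R²·40 − (-2)²:  R² = (4 + 3996) / 40 = 100
R = √100 = 10  ⇒  r_B = 10 − 2 = 8

rB=8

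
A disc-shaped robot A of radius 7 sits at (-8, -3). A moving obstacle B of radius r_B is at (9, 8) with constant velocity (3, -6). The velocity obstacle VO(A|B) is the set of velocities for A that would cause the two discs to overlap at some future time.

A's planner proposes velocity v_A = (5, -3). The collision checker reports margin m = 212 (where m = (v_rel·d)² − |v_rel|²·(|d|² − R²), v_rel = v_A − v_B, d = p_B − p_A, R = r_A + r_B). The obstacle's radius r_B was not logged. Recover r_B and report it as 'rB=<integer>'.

m = 212
d = (17, 11);  v_rel = (2, 3),  |v_rel|² = 13
v_rel×d = (2)·(11) − (3)·(17) = -29
since m = R²·13 − (-29)²:  R² = (841 + 212) / 13 = 81
R = √81 = 9  ⇒  r_B = 9 − 7 = 2

rB=2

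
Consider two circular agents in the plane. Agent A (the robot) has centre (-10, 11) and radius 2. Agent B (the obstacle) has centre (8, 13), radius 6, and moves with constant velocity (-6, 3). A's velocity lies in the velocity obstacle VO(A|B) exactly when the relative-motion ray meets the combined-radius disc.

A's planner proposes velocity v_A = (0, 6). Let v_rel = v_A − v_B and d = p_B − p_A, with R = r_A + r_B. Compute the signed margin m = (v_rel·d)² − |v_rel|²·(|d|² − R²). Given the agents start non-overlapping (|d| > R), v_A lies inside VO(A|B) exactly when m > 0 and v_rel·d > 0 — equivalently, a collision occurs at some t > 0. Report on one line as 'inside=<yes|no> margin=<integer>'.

d = (18, 2),  |d|² = 328;  R = 2+6 = 8,  c = 328−8² = 264
v_rel = (6, 3),  |v_rel|² = 45;  v_rel·d = (6)·(18) + (3)·(2) = 114
45·t² − 228·t + 264 = 0  ⇒  m = 114² − 45·264 = 1116
m = 1116 > 0,  v_rel·d = 114 > 0  ⇒  inside

inside=yes margin=1116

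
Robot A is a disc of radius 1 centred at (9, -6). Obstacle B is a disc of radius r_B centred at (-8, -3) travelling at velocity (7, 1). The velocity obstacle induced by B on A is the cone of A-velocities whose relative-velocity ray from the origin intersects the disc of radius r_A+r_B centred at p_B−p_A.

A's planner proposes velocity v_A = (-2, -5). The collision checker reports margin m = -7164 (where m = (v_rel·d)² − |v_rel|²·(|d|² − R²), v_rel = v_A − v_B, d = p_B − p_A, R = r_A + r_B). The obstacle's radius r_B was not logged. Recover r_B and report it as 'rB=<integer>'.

m = -7164
d = (-17, 3);  v_rel = (-9, -6),  |v_rel|² = 117
v_rel×d = (-9)·(3) − (-6)·(-17) = -129
since m = R²·117 − (-129)²:  R² = (16641 + -7164) / 117 = 81
R = √81 = 9  ⇒  r_B = 9 − 1 = 8

rB=8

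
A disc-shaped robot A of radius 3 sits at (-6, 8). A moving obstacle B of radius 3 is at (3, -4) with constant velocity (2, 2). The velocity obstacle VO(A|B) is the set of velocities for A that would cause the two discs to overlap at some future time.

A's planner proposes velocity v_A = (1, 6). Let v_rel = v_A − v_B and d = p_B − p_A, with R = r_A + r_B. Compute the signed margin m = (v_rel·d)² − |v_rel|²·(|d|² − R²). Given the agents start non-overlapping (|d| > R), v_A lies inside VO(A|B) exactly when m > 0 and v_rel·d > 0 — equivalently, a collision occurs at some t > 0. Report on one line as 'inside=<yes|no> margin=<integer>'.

d = (9, -12),  |d|² = 225;  R = 3+3 = 6,  c = 225−6² = 189
v_rel = (-1, 4),  |v_rel|² = 17;  v_rel·d = (-1)·(9) + (4)·(-12) = -57
17·t² + 114·t + 189 = 0  ⇒  m = (-57)² − 17·189 = 36
m = 36 > 0,  v_rel·d = -57 < 0  ⇒  outside

inside=no margin=36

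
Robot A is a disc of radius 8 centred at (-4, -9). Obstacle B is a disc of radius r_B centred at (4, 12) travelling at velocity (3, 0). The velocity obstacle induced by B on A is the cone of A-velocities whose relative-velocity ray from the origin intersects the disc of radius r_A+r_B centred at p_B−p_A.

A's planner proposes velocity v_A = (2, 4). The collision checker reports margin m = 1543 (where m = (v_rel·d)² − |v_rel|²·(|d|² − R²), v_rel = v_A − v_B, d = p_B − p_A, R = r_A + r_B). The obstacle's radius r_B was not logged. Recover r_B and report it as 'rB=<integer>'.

m = 1543
d = (8, 21);  v_rel = (-1, 4),  |v_rel|² = 17
v_rel×d = (-1)·(21) − (4)·(8) = -53
since m = R²·17 − (-53)²:  R² = (2809 + 1543) / 17 = 256
R = √256 = 16  ⇒  r_B = 16 − 8 = 8

rB=8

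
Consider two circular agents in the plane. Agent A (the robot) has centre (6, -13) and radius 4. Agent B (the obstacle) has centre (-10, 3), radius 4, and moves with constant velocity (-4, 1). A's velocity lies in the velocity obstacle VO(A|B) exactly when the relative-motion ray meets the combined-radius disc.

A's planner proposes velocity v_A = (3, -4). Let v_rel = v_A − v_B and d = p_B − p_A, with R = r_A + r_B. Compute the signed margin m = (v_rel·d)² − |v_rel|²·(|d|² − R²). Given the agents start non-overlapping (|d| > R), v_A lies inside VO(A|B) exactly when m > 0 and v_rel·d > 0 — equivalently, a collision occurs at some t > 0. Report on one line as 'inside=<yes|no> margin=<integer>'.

d = (-16, 16),  |d|² = 512;  R = 4+4 = 8,  c = 512−8² = 448
v_rel = (7, -5),  |v_rel|² = 74;  v_rel·d = (7)·(-16) + (-5)·(16) = -192
74·t² + 384·t + 448 = 0  ⇒  m = (-192)² − 74·448 = 3712
m = 3712 > 0,  v_rel·d = -192 < 0  ⇒  outside

inside=no margin=3712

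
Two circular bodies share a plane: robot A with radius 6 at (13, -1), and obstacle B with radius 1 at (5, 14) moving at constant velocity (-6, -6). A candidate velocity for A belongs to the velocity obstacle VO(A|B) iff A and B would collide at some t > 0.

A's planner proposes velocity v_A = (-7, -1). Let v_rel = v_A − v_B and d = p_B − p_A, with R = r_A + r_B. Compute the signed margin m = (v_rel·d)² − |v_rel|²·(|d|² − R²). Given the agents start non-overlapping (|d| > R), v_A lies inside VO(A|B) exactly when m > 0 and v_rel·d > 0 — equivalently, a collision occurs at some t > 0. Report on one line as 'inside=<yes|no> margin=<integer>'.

d = (-8, 15),  |d|² = 289;  R = 6+1 = 7,  c = 289−7² = 240
v_rel = (-1, 5),  |v_rel|² = 26;  v_rel·d = (-1)·(-8) + (5)·(15) = 83
26·t² − 166·t + 240 = 0  ⇒  m = 83² − 26·240 = 649
m = 649 > 0,  v_rel·d = 83 > 0  ⇒  inside

inside=yes margin=649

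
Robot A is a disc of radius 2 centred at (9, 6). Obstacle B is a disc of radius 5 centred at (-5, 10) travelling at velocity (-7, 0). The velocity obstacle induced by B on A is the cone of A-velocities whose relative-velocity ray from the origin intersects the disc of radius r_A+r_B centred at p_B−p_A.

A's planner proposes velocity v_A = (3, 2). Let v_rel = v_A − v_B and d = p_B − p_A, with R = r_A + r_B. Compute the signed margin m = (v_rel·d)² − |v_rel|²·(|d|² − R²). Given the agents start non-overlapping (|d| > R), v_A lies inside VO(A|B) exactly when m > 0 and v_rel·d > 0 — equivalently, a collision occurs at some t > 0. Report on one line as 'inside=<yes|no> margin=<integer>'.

d = (-14, 4),  |d|² = 212;  R = 2+5 = 7,  c = 212−7² = 163
v_rel = (10, 2),  |v_rel|² = 104;  v_rel·d = (10)·(-14) + (2)·(4) = -132
104·t² + 264·t + 163 = 0  ⇒  m = (-132)² − 104·163 = 472
m = 472 > 0,  v_rel·d = -132 < 0  ⇒  outside

inside=no margin=472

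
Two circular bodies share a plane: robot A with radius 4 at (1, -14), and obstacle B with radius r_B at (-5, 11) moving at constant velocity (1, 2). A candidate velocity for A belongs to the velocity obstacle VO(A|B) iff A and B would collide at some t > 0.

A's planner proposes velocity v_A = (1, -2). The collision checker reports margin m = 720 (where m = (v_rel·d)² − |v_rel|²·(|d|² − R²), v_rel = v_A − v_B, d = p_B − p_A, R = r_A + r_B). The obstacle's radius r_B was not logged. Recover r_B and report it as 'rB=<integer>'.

m = 720
d = (-6, 25);  v_rel = (0, -4),  |v_rel|² = 16
v_rel×d = (0)·(25) − (-4)·(-6) = -24
since m = R²·16 − (-24)²:  R² = (576 + 720) / 16 = 81
R = √81 = 9  ⇒  r_B = 9 − 4 = 5

rB=5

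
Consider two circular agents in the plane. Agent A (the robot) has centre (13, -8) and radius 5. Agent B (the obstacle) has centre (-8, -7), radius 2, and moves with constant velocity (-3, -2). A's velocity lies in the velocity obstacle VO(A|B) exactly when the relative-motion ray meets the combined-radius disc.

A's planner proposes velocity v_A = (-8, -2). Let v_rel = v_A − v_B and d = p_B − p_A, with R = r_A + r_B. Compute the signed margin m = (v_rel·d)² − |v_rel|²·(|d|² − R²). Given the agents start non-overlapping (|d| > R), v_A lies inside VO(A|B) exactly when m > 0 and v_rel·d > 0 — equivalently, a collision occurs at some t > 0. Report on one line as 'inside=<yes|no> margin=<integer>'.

d = (-21, 1),  |d|² = 442;  R = 5+2 = 7,  c = 442−7² = 393
v_rel = (-5, 0),  |v_rel|² = 25;  v_rel·d = (-5)·(-21) + (0)·(1) = 105
25·t² − 210·t + 393 = 0  ⇒  m = 105² − 25·393 = 1200
m = 1200 > 0,  v_rel·d = 105 > 0  ⇒  inside

inside=yes margin=1200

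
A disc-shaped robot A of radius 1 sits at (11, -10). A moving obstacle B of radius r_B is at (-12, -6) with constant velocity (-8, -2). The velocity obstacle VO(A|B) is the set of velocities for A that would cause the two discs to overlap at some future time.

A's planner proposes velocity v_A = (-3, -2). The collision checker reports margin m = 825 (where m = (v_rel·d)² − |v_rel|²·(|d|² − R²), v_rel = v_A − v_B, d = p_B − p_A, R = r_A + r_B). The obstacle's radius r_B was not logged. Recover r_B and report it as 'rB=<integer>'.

m = 825
d = (-23, 4);  v_rel = (5, 0),  |v_rel|² = 25
v_rel×d = (5)·(4) − (0)·(-23) = 20
since m = R²·25 − 20²:  R² = (400 + 825) / 25 = 49
R = √49 = 7  ⇒  r_B = 7 − 1 = 6

rB=6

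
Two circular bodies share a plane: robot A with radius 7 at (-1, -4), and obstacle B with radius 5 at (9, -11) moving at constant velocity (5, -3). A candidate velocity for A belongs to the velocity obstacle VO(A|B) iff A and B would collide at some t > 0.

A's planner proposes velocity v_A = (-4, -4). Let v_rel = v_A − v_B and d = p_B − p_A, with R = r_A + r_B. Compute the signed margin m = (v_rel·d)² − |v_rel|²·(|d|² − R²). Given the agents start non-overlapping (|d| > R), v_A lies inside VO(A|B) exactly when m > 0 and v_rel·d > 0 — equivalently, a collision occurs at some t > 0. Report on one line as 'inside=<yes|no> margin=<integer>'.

d = (10, -7),  |d|² = 149;  R = 7+5 = 12,  c = 149−12² = 5
v_rel = (-9, -1),  |v_rel|² = 82;  v_rel·d = (-9)·(10) + (-1)·(-7) = -83
82·t² + 166·t + 5 = 0  ⇒  m = (-83)² − 82·5 = 6479
m = 6479 > 0,  v_rel·d = -83 < 0  ⇒  outside

inside=no margin=6479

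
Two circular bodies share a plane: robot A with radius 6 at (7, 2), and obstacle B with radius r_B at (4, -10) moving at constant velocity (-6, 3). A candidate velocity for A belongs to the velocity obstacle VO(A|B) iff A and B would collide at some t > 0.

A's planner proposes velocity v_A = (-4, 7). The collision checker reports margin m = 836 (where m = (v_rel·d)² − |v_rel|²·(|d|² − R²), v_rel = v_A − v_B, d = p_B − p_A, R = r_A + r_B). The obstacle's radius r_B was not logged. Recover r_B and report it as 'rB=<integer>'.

m = 836
d = (-3, -12);  v_rel = (2, 4),  |v_rel|² = 20
v_rel×d = (2)·(-12) − (4)·(-3) = -12
since m = R²·20 − (-12)²:  R² = (144 + 836) / 20 = 49
R = √49 = 7  ⇒  r_B = 7 − 6 = 1

rB=1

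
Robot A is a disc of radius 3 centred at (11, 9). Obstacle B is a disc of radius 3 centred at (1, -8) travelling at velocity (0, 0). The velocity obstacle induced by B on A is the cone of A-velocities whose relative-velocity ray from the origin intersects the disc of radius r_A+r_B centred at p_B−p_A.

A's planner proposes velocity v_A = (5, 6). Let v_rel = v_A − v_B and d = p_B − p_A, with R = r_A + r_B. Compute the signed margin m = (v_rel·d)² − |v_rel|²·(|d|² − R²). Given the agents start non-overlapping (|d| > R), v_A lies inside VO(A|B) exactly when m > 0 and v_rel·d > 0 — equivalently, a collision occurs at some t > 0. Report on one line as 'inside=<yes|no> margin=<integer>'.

d = (-10, -17),  |d|² = 389;  R = 3+3 = 6,  c = 389−6² = 353
v_rel = (5, 6),  |v_rel|² = 61;  v_rel·d = (5)·(-10) + (6)·(-17) = -152
61·t² + 304·t + 353 = 0  ⇒  m = (-152)² − 61·353 = 1571
m = 1571 > 0,  v_rel·d = -152 < 0  ⇒  outside

inside=no margin=1571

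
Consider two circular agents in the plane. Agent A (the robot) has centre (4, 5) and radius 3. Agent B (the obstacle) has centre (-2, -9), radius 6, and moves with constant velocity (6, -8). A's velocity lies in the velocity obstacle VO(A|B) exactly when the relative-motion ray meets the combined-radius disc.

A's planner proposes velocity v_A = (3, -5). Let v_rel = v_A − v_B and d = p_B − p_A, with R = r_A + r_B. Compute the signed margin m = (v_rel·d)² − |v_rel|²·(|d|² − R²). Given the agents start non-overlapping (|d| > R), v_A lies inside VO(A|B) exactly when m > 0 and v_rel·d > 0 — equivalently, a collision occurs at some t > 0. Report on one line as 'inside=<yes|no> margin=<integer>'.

d = (-6, -14),  |d|² = 232;  R = 3+6 = 9,  c = 232−9² = 151
v_rel = (-3, 3),  |v_rel|² = 18;  v_rel·d = (-3)·(-6) + (3)·(-14) = -24
18·t² + 48·t + 151 = 0  ⇒  m = (-24)² − 18·151 = -2142
m = -2142 < 0,  v_rel·d = -24 < 0  ⇒  outside

inside=no margin=-2142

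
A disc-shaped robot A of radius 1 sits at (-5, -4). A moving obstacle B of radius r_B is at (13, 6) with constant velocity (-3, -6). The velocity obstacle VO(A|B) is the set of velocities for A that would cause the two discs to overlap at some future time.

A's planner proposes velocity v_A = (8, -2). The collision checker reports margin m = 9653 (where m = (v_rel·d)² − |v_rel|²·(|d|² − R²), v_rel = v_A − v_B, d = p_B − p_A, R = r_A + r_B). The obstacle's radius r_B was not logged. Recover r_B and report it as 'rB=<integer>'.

m = 9653
d = (18, 10);  v_rel = (11, 4),  |v_rel|² = 137
v_rel×d = (11)·(10) − (4)·(18) = 38
since m = R²·137 − 38²:  R² = (1444 + 9653) / 137 = 81
R = √81 = 9  ⇒  r_B = 9 − 1 = 8

rB=8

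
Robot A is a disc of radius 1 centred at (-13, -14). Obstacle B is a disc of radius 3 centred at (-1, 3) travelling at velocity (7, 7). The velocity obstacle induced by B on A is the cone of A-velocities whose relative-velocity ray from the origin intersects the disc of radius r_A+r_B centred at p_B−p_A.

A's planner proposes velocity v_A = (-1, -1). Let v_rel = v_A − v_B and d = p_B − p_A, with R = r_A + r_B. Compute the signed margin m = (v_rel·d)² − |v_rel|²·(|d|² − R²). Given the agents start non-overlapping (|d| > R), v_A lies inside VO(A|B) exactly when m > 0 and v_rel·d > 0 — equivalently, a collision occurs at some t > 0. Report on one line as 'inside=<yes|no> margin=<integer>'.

d = (12, 17),  |d|² = 433;  R = 1+3 = 4,  c = 433−4² = 417
v_rel = (-8, -8),  |v_rel|² = 128;  v_rel·d = (-8)·(12) + (-8)·(17) = -232
128·t² + 464·t + 417 = 0  ⇒  m = (-232)² − 128·417 = 448
m = 448 > 0,  v_rel·d = -232 < 0  ⇒  outside

inside=no margin=448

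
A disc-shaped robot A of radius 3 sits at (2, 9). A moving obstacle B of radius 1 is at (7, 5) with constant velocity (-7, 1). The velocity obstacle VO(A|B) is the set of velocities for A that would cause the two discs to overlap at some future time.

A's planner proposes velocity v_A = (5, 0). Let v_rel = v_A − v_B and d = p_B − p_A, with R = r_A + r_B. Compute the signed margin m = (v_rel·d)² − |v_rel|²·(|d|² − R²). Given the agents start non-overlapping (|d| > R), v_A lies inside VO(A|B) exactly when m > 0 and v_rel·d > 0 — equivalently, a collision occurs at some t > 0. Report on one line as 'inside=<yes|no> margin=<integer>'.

d = (5, -4),  |d|² = 41;  R = 3+1 = 4,  c = 41−4² = 25
v_rel = (12, -1),  |v_rel|² = 145;  v_rel·d = (12)·(5) + (-1)·(-4) = 64
145·t² − 128·t + 25 = 0  ⇒  m = 64² − 145·25 = 471
m = 471 > 0,  v_rel·d = 64 > 0  ⇒  inside

inside=yes margin=471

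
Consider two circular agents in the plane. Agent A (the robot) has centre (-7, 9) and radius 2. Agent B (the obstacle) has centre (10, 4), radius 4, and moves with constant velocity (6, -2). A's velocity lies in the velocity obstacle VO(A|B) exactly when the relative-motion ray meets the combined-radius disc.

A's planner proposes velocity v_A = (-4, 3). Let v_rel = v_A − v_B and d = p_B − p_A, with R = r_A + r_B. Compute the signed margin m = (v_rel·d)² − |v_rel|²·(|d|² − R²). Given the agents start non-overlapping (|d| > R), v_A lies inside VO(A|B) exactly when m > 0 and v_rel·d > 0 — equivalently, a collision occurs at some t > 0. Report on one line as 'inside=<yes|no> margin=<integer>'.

d = (17, -5),  |d|² = 314;  R = 2+4 = 6,  c = 314−6² = 278
v_rel = (-10, 5),  |v_rel|² = 125;  v_rel·d = (-10)·(17) + (5)·(-5) = -195
125·t² + 390·t + 278 = 0  ⇒  m = (-195)² − 125·278 = 3275
m = 3275 > 0,  v_rel·d = -195 < 0  ⇒  outside

inside=no margin=3275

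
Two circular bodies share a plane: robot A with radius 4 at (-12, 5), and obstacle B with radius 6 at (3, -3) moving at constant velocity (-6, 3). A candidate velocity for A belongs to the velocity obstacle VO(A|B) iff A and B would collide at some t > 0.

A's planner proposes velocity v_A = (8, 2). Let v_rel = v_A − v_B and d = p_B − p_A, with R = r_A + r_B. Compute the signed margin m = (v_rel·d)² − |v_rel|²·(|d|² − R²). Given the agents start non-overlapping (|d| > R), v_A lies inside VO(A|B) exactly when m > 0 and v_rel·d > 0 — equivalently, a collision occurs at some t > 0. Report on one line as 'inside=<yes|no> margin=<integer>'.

d = (15, -8),  |d|² = 289;  R = 4+6 = 10,  c = 289−10² = 189
v_rel = (14, -1),  |v_rel|² = 197;  v_rel·d = (14)·(15) + (-1)·(-8) = 218
197·t² − 436·t + 189 = 0  ⇒  m = 218² − 197·189 = 10291
m = 10291 > 0,  v_rel·d = 218 > 0  ⇒  inside

inside=yes margin=10291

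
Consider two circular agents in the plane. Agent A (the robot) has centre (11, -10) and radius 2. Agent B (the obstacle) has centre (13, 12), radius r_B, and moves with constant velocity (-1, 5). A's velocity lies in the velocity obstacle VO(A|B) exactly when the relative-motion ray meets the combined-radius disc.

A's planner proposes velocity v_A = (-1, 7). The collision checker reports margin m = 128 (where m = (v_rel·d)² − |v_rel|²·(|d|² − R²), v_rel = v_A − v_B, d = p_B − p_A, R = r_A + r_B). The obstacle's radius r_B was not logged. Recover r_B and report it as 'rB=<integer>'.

m = 128
d = (2, 22);  v_rel = (0, 2),  |v_rel|² = 4
v_rel×d = (0)·(22) − (2)·(2) = -4
since m = R²·4 − (-4)²:  R² = (16 + 128) / 4 = 36
R = √36 = 6  ⇒  r_B = 6 − 2 = 4

rB=4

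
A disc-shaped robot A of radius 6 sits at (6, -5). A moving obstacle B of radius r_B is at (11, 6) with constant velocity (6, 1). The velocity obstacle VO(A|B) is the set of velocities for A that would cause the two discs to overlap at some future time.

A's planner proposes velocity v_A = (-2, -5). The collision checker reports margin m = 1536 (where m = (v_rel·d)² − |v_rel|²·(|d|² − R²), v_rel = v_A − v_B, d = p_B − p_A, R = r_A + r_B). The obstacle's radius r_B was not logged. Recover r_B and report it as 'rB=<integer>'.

m = 1536
d = (5, 11);  v_rel = (-8, -6),  |v_rel|² = 100
v_rel×d = (-8)·(11) − (-6)·(5) = -58
since m = R²·100 − (-58)²:  R² = (3364 + 1536) / 100 = 49
R = √49 = 7  ⇒  r_B = 7 − 6 = 1

rB=1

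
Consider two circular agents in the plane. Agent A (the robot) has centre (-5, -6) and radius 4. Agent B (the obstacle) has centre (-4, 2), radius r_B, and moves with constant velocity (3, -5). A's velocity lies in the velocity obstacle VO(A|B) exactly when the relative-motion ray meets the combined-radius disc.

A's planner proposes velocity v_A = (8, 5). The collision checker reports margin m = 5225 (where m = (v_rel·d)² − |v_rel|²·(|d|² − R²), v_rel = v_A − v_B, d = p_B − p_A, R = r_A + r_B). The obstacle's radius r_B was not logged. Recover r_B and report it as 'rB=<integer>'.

m = 5225
d = (1, 8);  v_rel = (5, 10),  |v_rel|² = 125
v_rel×d = (5)·(8) − (10)·(1) = 30
since m = R²·125 − 30²:  R² = (900 + 5225) / 125 = 49
R = √49 = 7  ⇒  r_B = 7 − 4 = 3

rB=3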